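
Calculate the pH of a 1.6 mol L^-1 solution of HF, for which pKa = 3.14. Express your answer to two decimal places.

pH = 1.47

HF ⇌ F- + H+
Ka = 10^(−3.14) = 7.24 × 10^-4
From the ICE table, Ka = [H+]²/(1.6 − [H+]) = 7.24 × 10^-4.
Assume [H+] ≪ 1.6: [H+] ≈ √(7.24 × 10^-4 × 1.6) = 3.40 × 10^-2 M
pH = −log(3.40 × 10^-2) = 1.47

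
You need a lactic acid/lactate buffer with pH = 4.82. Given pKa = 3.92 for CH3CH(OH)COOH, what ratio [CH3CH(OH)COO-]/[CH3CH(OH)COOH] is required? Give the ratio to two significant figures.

pH = pKa + log(r) ⇒ log(r) = 4.82 − 3.92 = +0.90
r = [CH3CH(OH)COO-]/[CH3CH(OH)COOH] = 10^(+0.90) = 7.94

ratio = 7.9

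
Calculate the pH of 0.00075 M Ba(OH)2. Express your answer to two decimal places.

pH = 11.18

Ba(OH)2 is a strong base (each formula unit releases 2 OH-); [OH-] = 0.0015 M.
pOH = -log(0.0015) = 2.82
pH = 14.00 - 2.82 = 11.18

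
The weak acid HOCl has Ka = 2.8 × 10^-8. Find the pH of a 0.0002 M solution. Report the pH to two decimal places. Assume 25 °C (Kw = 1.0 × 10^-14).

pH = 5.63

HOCl ⇌ OCl- + H+
From the ICE table, Ka = [H+]²/(0.0002 − [H+]) = 2.8 × 10^-8.
Neglecting [H+] in the denominator: [H+] = √(2.8 × 10^-8 × 0.0002) = 2.37 × 10^-6 M
Check: 1.2% ionized — well under 5%, approximation valid.
pH = −log(2.37 × 10^-6) = 5.63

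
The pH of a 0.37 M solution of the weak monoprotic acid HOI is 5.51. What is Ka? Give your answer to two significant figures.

[H+] = 10^(-5.51) = 3.09 × 10^-6 M
At equilibrium [HA] = 0.37 − 3.09 × 10^-6 = 3.70 × 10^-1 M
Ka = [H+][A-]/[HA] = (3.09 × 10^-6)² / 3.70 × 10^-1 = 2.6 × 10^-11

Ka = 2.6 × 10^-11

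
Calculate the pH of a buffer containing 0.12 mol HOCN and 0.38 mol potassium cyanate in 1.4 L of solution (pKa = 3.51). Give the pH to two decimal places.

pH = 4.01

Using pH = pKa + log([base]/[acid]) with [base]/[acid] = 0.38/0.12:
pH = 3.51 + (+0.501) = 4.01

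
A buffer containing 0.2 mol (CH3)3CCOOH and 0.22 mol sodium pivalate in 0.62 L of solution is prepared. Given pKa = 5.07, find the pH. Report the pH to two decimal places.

pH = 5.11

Henderson–Hasselbalch: pH = pKa + log([(CH3)3CCOO-]/[(CH3)3CCOOH]) = 5.07 + log(0.22/0.2)
pH = 5.07 + (+0.041) = 5.11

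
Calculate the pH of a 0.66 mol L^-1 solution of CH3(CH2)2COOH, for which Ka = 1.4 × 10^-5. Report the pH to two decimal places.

pH = 2.52

CH3(CH2)2COOH ⇌ CH3(CH2)2COO- + H+
Let x = [H+] at equilibrium. Ka = x²/(0.66 − x).
Assume x ≪ 0.66: x ≈ √(1.4 × 10^-5 × 0.66) = 3.04 × 10^-3 M
(x/C₀ = 0.46% < 5%, so the approximation holds.)
pH = −log(3.04 × 10^-3) = 2.52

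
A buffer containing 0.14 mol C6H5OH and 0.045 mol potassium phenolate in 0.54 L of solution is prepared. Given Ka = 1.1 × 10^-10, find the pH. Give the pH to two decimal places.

pH = 9.47

pKa = −log(1.1 × 10^-10) = 9.959
pH = pKa + log([A⁻]/[HA]) = 9.959 + log(0.045/0.14)
pH = 9.959 + (-0.493) = 9.47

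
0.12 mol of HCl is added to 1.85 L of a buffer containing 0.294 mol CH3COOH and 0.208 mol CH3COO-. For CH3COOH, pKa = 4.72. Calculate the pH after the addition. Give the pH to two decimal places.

pH = 4.05

Added H+ converts CH3COO- to CH3COOH: CH3COOH → 0.414 mol, CH3COO- → 0.088 mol.
Henderson–Hasselbalch with mole ratio 0.088/0.414: pH = 4.72 + (-0.673)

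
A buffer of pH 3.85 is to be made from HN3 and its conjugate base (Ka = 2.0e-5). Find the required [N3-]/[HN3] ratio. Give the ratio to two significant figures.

pKa = -log(2.0 × 10^-5) = 4.699
pH = pKa + log(r) ⇒ log(r) = 3.85 − 4.699 = -0.849
r = [N3-]/[HN3] = 10^(-0.849) = 0.142

ratio = 0.14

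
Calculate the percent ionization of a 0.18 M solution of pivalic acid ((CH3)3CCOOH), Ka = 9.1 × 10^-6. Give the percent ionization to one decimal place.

0.7%

(CH3)3CCOOH ⇌ (CH3)3CCOO- + H+; let x = [H+] at equilibrium.
x ≈ √(Ka·C₀) = √(9.1 × 10^-6 × 0.18) = 1.28 × 10^-3 M
% ionization = x/C₀ × 100% = 1.28 × 10^-3/0.18 × 100% = 0.7%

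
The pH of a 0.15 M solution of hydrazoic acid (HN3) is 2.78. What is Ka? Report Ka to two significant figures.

Ka = 1.9 × 10^-5

[H+] = 10^(-2.78) = 1.66 × 10^-3 M
At equilibrium [HA] = 0.15 − 1.66 × 10^-3 = 1.48 × 10^-1 M
Ka = [H+][A-]/[HA] = (1.66 × 10^-3)² / 1.48 × 10^-1 = 1.9 × 10^-5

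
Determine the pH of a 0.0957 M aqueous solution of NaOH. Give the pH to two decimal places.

NaOH is a strong base; [OH-] = 0.0957 M.
pOH = -log(0.0957) = 1.02
pH = 14.00 - 1.02 = 12.98

pH = 12.98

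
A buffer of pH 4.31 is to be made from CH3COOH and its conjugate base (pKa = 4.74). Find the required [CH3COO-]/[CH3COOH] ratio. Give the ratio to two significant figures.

ratio = 0.37

pH = pKa + log(r) ⇒ log(r) = 4.31 − 4.74 = -0.43
r = [CH3COO-]/[CH3COOH] = 10^(-0.43) = 0.372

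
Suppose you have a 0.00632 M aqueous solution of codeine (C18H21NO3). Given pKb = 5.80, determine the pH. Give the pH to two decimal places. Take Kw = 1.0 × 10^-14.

pH = 10.00

C18H21NO3 + H2O ⇌ C18H22NO3+ + OH-
Kb = 10^(−5.80) = 1.58 × 10^-6
Let x = [OH-] at equilibrium. Kb = x²/(0.00632 − x).
Neglecting x in the denominator: x = √(1.58 × 10^-6 × 0.00632) = 9.99 × 10^-5 M
Check: 1.6% ionized — well under 5%, approximation valid.
pOH = 4.00, so pH = 14.00 − pOH = 10.00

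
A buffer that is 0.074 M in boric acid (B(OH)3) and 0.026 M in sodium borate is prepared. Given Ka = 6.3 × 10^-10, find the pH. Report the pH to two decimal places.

pKa = −log(6.3 × 10^-10) = 9.201
Henderson–Hasselbalch: pH = pKa + log([B(OH)4-]/[B(OH)3]) = 9.201 + log(0.026/0.074)
pH = 9.201 + (-0.454) = 8.75

pH = 8.75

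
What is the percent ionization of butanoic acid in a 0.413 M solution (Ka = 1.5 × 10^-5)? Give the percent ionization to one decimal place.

CH3(CH2)2COOH ⇌ CH3(CH2)2COO- + H+; let x = [H+] at equilibrium.
x ≈ √(Ka·C₀) = √(1.5 × 10^-5 × 0.413) = 2.49 × 10^-3 M
% ionization = x/C₀ × 100% = 2.49 × 10^-3/0.413 × 100% = 0.6%

0.6%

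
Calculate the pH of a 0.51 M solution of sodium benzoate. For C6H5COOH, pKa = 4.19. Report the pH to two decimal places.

pH = 8.95

C6H5COO- is the conjugate base of the weak acid C6H5COOH.
Ka = 10^(−4.19) = 6.46 × 10^-5
Kb = Kw/Ka = 1.0×10^-14 / 6.46 × 10^-5 = 1.55 × 10^-10
From the ICE table, Kb = [OH-]²/(0.51 − [OH-]) = 1.55 × 10^-10.
Assume [OH-] ≪ 0.51: [OH-] ≈ √(1.55 × 10^-10 × 0.51) = 8.89 × 10^-6 M
([OH-]/C₀ = 0.0017% < 5%, so the approximation holds.)
pOH = −log(8.89 × 10^-6) = 5.05; pH = 14.00 − 5.05 = 8.95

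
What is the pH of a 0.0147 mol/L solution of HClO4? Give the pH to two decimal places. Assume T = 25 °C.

pH = 1.83

HClO4 is a strong acid and dissociates completely, so [H+] = 0.0147 M.
pH = -log(0.0147) = 1.83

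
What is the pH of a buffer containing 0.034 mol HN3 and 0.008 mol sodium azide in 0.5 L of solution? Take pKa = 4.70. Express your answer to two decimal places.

pH = 4.07

pH = pKa + log([A⁻]/[HA]) = 4.70 + log(0.008/0.034)
pH = 4.70 + (-0.628) = 4.07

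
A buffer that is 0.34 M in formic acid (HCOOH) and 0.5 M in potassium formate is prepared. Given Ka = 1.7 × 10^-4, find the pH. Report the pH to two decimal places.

pKa = −log(1.7 × 10^-4) = 3.770
Henderson–Hasselbalch: pH = pKa + log([HCOO-]/[HCOOH]) = 3.770 + log(0.5/0.34)
pH = 3.770 + (+0.167) = 3.94

pH = 3.94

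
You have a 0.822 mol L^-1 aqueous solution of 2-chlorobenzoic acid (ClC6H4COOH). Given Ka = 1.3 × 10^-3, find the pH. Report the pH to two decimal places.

ClC6H4COOH ⇌ ClC6H4COO- + H+
Ka = [H+]²/(0.822 − [H+]) = 1.3 × 10^-3
Since Ka ≪ C₀, [H+] ≈ √(Ka·C₀) = 3.27 × 10^-2 M.
Check: 4% ionized — well under 5%, approximation valid.
pH = −log[H+] = −log(3.27 × 10^-2) = 1.49

pH = 1.49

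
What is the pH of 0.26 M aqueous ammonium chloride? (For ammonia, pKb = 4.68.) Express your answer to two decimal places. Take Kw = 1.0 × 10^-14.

NH4+ is the conjugate acid of the weak base NH3.
Kb = 10^(−4.68) = 2.09 × 10^-5
Ka = Kw/Kb = 1.0×10^-14 / 2.09 × 10^-5 = 4.78 × 10^-10
Ka = [H+]²/(0.26 − [H+]) = 4.78 × 10^-10
Since Ka ≪ C₀, [H+] ≈ √(Ka·C₀) = 1.11 × 10^-5 M.
Check: 0.0043% ionized — well under 5%, approximation valid.
pH = −log(1.11 × 10^-5) = 4.95

pH = 4.95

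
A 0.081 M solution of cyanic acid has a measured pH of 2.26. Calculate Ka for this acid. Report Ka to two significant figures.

Ka = 4.0 × 10^-4

[H+] = 10^(-2.26) = 5.50 × 10^-3 M
At equilibrium [HA] = 0.081 − 5.50 × 10^-3 = 7.55 × 10^-2 M
Ka = [H+][A-]/[HA] = (5.50 × 10^-3)² / 7.55 × 10^-2 = 4.0 × 10^-4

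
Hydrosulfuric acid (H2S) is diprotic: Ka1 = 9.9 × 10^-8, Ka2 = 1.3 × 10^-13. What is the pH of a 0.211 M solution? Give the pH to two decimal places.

pH = 3.84

Ka1 ≫ Ka2, so treat the first dissociation as the only significant source of H+.
Ka1 = x²/(0.211 − x) = 9.9 × 10^-8
x ≈ √(9.9 × 10^-8 × 0.211) = 1.45 × 10^-4 M
pH = −log(1.45 × 10^-4) = 3.84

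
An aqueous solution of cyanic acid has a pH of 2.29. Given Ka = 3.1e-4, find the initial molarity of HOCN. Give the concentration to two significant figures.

C₀ = 9.0 × 10^-2 M

[H+] = 10^(-2.29) = 5.13 × 10^-3 M = x
Ka = x²/(C₀ − x) ⇒ C₀ = x + x²/Ka
C₀ = 5.13 × 10^-3 + (5.13 × 10^-3)²/(3.1 × 10^-4) = 9.00 × 10^-2 M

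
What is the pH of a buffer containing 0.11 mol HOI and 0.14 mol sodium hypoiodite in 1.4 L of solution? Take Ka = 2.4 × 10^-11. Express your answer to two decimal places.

pH = 10.72

pKa = −log(2.4 × 10^-11) = 10.620
Henderson–Hasselbalch: pH = pKa + log([OI-]/[HOI]) = 10.620 + log(0.14/0.11)
pH = 10.620 + (+0.105) = 10.72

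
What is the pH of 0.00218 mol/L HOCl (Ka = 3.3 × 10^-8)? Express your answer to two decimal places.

HOCl ⇌ OCl- + H+
From the ICE table, Ka = x²/(0.00218 − x) = 3.3 × 10^-8.
Since Ka ≪ C₀, x ≈ √(Ka·C₀) = 8.48 × 10^-6 M.
Check: 0.39% ionized — well under 5%, approximation valid.
pH = −log(8.48 × 10^-6) = 5.07

pH = 5.07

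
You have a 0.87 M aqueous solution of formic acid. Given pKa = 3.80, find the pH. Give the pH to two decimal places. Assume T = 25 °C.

HCOOH ⇌ HCOO- + H+
Ka = 10^(−3.80) = 1.58 × 10^-4
From the ICE table, Ka = x²/(0.87 − x) = 1.58 × 10^-4.
Neglecting x in the denominator: x = √(1.58 × 10^-4 × 0.87) = 1.17 × 10^-2 M
Check: 1.3% ionized — well under 5%, approximation valid.
pH = −log[H+] = −log(1.17 × 10^-2) = 1.93

pH = 1.93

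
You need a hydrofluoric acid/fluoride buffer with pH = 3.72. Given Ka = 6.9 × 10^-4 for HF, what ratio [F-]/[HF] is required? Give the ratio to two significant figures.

ratio = 3.6

pKa = -log(6.9 × 10^-4) = 3.161
pH = pKa + log(r) ⇒ log(r) = 3.72 − 3.161 = +0.559
r = [F-]/[HF] = 10^(+0.559) = 3.62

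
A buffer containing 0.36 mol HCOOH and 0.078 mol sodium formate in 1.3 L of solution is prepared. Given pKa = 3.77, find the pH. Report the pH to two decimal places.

pH = 3.11

Henderson–Hasselbalch: pH = pKa + log([HCOO-]/[HCOOH]) = 3.77 + log(0.078/0.36)
pH = 3.77 + (-0.664) = 3.11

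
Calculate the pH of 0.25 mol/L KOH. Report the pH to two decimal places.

pH = 13.40

KOH is a strong base; [OH-] = 0.25 M.
pOH = -log(0.25) = 0.60
pH = 14.00 - 0.60 = 13.40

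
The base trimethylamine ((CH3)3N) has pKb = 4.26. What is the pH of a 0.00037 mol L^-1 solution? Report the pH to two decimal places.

(CH3)3N + H2O ⇌ (CH3)3NH+ + OH-
Kb = 10^(−4.26) = 5.50 × 10^-5
From the ICE table, Kb = [OH-]²/(0.00037 − [OH-]) = 5.50 × 10^-5.
Here C₀/Kb ≈ 6.73, so the small-[OH-] approximation fails. Use the quadratic:
[OH-] = [−5.5e-05 + √(5.5e-05² + 8.14e-08)]/2 = 1.18 × 10^-4 M
pOH = −log(1.18 × 10^-4) = 3.93; pH = 14.00 − 3.93 = 10.07

pH = 10.07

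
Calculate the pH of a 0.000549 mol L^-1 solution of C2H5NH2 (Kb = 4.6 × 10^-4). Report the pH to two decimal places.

pH = 10.51

C2H5NH2 + H2O ⇌ C2H5NH3+ + OH-
Kb = x²/(0.000549 − x) = 4.6 × 10^-4
x is not negligible relative to C₀; solve x² + 0.00046·x − 2.53e-07 = 0.
x = (−Kb + √(Kb² + 4·Kb·C₀))/2 = 3.23 × 10^-4 M
pOH = −log(3.23 × 10^-4) = 3.49; pH = 14.00 − 3.49 = 10.51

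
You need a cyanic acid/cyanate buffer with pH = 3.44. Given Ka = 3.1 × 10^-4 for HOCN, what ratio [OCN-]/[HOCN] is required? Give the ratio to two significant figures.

pKa = -log(3.1 × 10^-4) = 3.509
pH = pKa + log(r) ⇒ log(r) = 3.44 − 3.509 = -0.069
r = [OCN-]/[HOCN] = 10^(-0.069) = 0.853

ratio = 0.85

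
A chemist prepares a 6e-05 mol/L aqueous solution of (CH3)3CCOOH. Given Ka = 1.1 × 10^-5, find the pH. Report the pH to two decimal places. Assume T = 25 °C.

(CH3)3CCOOH ⇌ (CH3)3CCOO- + H+
From the ICE table, Ka = [H+]²/(6e-05 − [H+]) = 1.1 × 10^-5.
Here C₀/Ka ≈ 5.45, so the small-[H+] approximation fails. Use the quadratic:
[H+] = [−1.1e-05 + √(1.1e-05² + 2.64e-09)]/2 = 2.08 × 10^-5 M
pH = −log[H+] = −log(2.08 × 10^-5) = 4.68

pH = 4.68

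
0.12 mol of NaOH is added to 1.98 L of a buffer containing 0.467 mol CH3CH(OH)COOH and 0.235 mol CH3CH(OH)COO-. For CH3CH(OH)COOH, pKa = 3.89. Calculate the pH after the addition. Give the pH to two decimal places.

pH = 3.90

After neutralization: n(CH3CH(OH)COOH) = 0.347 mol, n(CH3CH(OH)COO-) = 0.355 mol.
pH = pKa + log(n_CH3CH(OH)COO-/n_CH3CH(OH)COOH) = 3.89 + log(0.355/0.347) = 3.89 + (+0.010)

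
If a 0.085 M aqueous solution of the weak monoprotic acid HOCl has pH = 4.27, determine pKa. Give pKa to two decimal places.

[H+] = 10^(-4.27) = 5.37 × 10^-5 M
At equilibrium [HA] = 0.085 − 5.37 × 10^-5 = 8.49 × 10^-2 M
Ka = [H+][A-]/[HA] = (5.37 × 10^-5)² / 8.49 × 10^-2 = 3.40 × 10^-8
pKa = -log(3.40 × 10^-8) = 7.47

pKa = 7.47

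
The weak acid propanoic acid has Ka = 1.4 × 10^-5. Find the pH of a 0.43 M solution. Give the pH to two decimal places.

pH = 2.61

CH3CH2COOH ⇌ CH3CH2COO- + H+
Let x = [H+] at equilibrium. Ka = x²/(0.43 − x).
Assume x ≪ 0.43: x ≈ √(1.4 × 10^-5 × 0.43) = 2.45 × 10^-3 M
(x/C₀ = 0.57% < 5%, so the approximation holds.)
pH = −log(2.45 × 10^-3) = 2.61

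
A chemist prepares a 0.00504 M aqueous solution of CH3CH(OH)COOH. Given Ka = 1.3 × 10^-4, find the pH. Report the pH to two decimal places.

CH3CH(OH)COOH ⇌ CH3CH(OH)COO- + H+
From the ICE table, Ka = [H+]²/(0.00504 − [H+]) = 1.3 × 10^-4.
[H+] is not negligible relative to C₀; solve [H+]² + 0.00013·[H+] − 6.55e-07 = 0.
[H+] = (−Ka + √(Ka² + 4·Ka·C₀))/2 = 7.47 × 10^-4 M
pH = −log[H+] = −log(7.47 × 10^-4) = 3.13

pH = 3.13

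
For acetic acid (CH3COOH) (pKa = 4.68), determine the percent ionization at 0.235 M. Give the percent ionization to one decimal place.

CH3COOH ⇌ CH3COO- + H+; let x = [H+] at equilibrium.
Ka = 10^(−4.68) = 2.09 × 10^-5
x ≈ √(Ka·C₀) = √(2.09 × 10^-5 × 0.235) = 2.22 × 10^-3 M
% ionization = x/C₀ × 100% = 2.22 × 10^-3/0.235 × 100% = 0.9%

0.9%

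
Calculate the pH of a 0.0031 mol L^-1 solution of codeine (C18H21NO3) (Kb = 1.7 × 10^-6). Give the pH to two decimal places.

C18H21NO3 + H2O ⇌ C18H22NO3+ + OH-
From the ICE table, Kb = [OH-]²/(0.0031 − [OH-]) = 1.7 × 10^-6.
Since Kb ≪ C₀, [OH-] ≈ √(Kb·C₀) = 7.26 × 10^-5 M.
([OH-]/C₀ = 2.3% < 5%, so the approximation holds.)
pOH = −log(7.26 × 10^-5) = 4.14; pH = 14.00 − 4.14 = 9.86

pH = 9.86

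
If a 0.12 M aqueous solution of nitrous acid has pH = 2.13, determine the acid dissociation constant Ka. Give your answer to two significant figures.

Ka = 4.9 × 10^-4

[H+] = 10^(-2.13) = 7.41 × 10^-3 M
At equilibrium [HA] = 0.12 − 7.41 × 10^-3 = 1.13 × 10^-1 M
Ka = [H+][A-]/[HA] = (7.41 × 10^-3)² / 1.13 × 10^-1 = 4.9 × 10^-4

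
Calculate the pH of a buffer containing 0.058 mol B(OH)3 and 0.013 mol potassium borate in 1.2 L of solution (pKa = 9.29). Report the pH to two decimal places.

pH = 8.64

Using pH = pKa + log([base]/[acid]) with [base]/[acid] = 0.013/0.058:
pH = 9.29 + (-0.649) = 8.64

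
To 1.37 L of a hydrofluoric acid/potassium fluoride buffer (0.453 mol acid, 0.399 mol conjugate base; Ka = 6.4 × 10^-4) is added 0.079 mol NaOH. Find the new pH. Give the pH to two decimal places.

After neutralization: n(HF) = 0.374 mol, n(F-) = 0.478 mol.
pKa = −log(6.4 × 10^-4) = 3.194
Henderson–Hasselbalch with mole ratio 0.478/0.374: pH = 3.194 + (+0.107)

pH = 3.30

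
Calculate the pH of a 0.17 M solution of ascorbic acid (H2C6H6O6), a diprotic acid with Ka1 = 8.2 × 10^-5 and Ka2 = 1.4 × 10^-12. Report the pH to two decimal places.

pH = 2.43

Ka1 ≫ Ka2, so treat the first dissociation as the only significant source of H+.
Ka1 = x²/(0.17 − x) = 8.2 × 10^-5
x ≈ √(8.2 × 10^-5 × 0.17) = 3.73 × 10^-3 M
pH = −log(3.73 × 10^-3) = 2.43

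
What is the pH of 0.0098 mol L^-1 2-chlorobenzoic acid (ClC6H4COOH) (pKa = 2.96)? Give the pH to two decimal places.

pH = 2.56

ClC6H4COOH ⇌ ClC6H4COO- + H+
Ka = 10^(−2.96) = 1.10 × 10^-3
Ka = [H+]²/(0.0098 − [H+]) = 1.10 × 10^-3
Here C₀/Ka ≈ 8.91, so the small-[H+] approximation fails. Use the quadratic:
[H+] = [−0.0011 + √(0.0011² + 4.31e-05)]/2 = 2.78 × 10^-3 M
pH = −log[H+] = −log(2.78 × 10^-3) = 2.56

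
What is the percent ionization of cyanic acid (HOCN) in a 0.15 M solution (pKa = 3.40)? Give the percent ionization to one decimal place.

5.0%

HOCN ⇌ OCN- + H+; let x = [H+] at equilibrium.
Ka = 10^(−3.40) = 3.98 × 10^-4
Ka = x²/(C₀ − x); solving the quadratic gives x = 7.53 × 10^-3 M.
Fraction ionized = 7.53 × 10^-3 / 0.15 = 0.0502 → 5.0%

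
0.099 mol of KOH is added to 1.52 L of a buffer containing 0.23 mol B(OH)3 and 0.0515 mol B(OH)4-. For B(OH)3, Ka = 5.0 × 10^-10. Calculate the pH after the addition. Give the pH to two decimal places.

OH- converts B(OH)3 to B(OH)4-: B(OH)3 → 0.131 mol, B(OH)4- → 0.15 mol.
pKa = −log(5.0 × 10^-10) = 9.301
pH = pKa + log(n_B(OH)4-/n_B(OH)3) = 9.301 + log(0.15/0.131) = 9.301 + (+0.059)

pH = 9.36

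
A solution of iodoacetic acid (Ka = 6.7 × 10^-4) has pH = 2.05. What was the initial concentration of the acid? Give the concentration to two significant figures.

[H+] = 10^(-2.05) = 8.91 × 10^-3 M = x
Ka = x²/(C₀ − x) ⇒ C₀ = x + x²/Ka
C₀ = 8.91 × 10^-3 + (8.91 × 10^-3)²/(6.7 × 10^-4) = 1.27 × 10^-1 M

C₀ = 1.3 × 10^-1 M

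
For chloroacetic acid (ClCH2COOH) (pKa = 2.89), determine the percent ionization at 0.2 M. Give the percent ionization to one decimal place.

7.7%

ClCH2COOH ⇌ ClCH2COO- + H+; let x = [H+] at equilibrium.
Ka = 10^(−2.89) = 1.29 × 10^-3
Solve x² + 0.00129x − 0.000258 = 0 → x = 1.54 × 10^-2 M
Fraction ionized = 1.54 × 10^-2 / 0.2 = 0.0770 → 7.7%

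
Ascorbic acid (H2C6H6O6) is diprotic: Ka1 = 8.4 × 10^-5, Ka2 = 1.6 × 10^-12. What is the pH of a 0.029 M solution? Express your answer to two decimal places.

pH = 2.82

Since Ka1 ≫ Ka2, the first ionization dominates [H+].
Ka1 = x²/(0.029 − x) = 8.4 × 10^-5
Solving the quadratic: x = (−Ka1 + √(Ka1² + 4·Ka1·C₀))/2 = 1.52 × 10^-3 M
pH = −log(1.52 × 10^-3) = 2.82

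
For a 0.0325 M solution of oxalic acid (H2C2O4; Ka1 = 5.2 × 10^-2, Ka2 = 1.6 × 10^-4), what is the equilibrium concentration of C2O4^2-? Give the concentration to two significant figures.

1.6 × 10^-4 M

First ionization gives [H+] ≈ [HC2O4-] = 2.26 × 10^-2 M.
Second step: Ka2 = [H+][C2O4^2-]/[HC2O4-] ≈ [C2O4^2-] (since [H+] ≈ [HC2O4-]).
So [C2O4^2-] ≈ Ka2.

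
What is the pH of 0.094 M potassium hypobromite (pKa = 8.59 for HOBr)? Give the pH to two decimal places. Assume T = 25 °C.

OBr- is the conjugate base of the weak acid HOBr.
Ka = 10^(−8.59) = 2.57 × 10^-9
Kb = Kw/Ka = 1.0×10^-14 / 2.57 × 10^-9 = 3.89 × 10^-6
From the ICE table, Kb = [OH-]²/(0.094 − [OH-]) = 3.89 × 10^-6.
Neglecting [OH-] in the denominator: [OH-] = √(3.89 × 10^-6 × 0.094) = 6.05 × 10^-4 M
pOH = −log(6.05 × 10^-4) = 3.22; pH = 14.00 − 3.22 = 10.78

pH = 10.78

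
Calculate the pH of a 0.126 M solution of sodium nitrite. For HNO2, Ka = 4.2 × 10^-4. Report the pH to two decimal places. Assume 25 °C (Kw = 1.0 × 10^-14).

NO2- is the conjugate base of the weak acid HNO2.
Kb = Kw/Ka = 1.0×10^-14 / 4.2 × 10^-4 = 2.38 × 10^-11
Kb = [OH-]²/(0.126 − [OH-]) = 2.38 × 10^-11
Assume [OH-] ≪ 0.126: [OH-] ≈ √(2.38 × 10^-11 × 0.126) = 1.73 × 10^-6 M
([OH-]/C₀ = 0.0014% < 5%, so the approximation holds.)
pOH = −log(1.73 × 10^-6) = 5.76; pH = 14.00 − 5.76 = 8.24

pH = 8.24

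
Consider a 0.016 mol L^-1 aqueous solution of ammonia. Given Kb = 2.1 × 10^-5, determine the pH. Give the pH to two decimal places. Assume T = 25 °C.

NH3 + H2O ⇌ NH4+ + OH-
From the ICE table, Kb = x²/(0.016 − x) = 2.1 × 10^-5.
Since Kb ≪ C₀, x ≈ √(Kb·C₀) = 5.80 × 10^-4 M.
Check: 3.6% ionized — well under 5%, approximation valid.
pOH = 3.24, so pH = 14.00 − pOH = 10.76

pH = 10.76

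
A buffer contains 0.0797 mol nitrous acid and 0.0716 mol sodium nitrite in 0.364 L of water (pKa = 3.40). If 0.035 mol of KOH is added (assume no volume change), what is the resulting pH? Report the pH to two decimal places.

OH- converts HNO2 to NO2-: HNO2 → 0.0447 mol, NO2- → 0.107 mol.
pH = pKa + log([A⁻]/[HA]) = 3.40 + log(0.107/0.0447) = 3.40 +0.379

pH = 3.78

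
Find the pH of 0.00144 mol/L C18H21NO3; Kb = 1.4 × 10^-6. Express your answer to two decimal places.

C18H21NO3 + H2O ⇌ C18H22NO3+ + OH-
Kb = [OH-]²/(0.00144 − [OH-]) = 1.4 × 10^-6
Since Kb ≪ C₀, [OH-] ≈ √(Kb·C₀) = 4.49 × 10^-5 M.
([OH-]/C₀ = 3.1% < 5%, so the approximation holds.)
pOH = −log(4.49 × 10^-5) = 4.35; pH = 14.00 − 4.35 = 9.65

pH = 9.65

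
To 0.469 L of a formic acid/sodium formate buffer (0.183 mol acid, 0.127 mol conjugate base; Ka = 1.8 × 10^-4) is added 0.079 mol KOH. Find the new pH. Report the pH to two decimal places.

pH = 4.04

After neutralization: n(HCOOH) = 0.104 mol, n(HCOO-) = 0.206 mol.
pKa = −log(1.8 × 10^-4) = 3.745
pH = pKa + log([A⁻]/[HA]) = 3.745 + log(0.206/0.104) = 3.745 +0.297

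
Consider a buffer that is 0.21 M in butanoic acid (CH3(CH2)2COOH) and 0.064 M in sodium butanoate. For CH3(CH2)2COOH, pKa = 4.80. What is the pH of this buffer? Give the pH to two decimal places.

pH = pKa + log([A⁻]/[HA]) = 4.80 + log(0.064/0.21)
pH = 4.80 + (-0.516) = 4.28

pH = 4.28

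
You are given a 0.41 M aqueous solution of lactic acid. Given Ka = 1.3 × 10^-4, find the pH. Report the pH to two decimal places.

pH = 2.14

CH3CH(OH)COOH ⇌ CH3CH(OH)COO- + H+
Ka = [H+]²/(0.41 − [H+]) = 1.3 × 10^-4
Since Ka ≪ C₀, [H+] ≈ √(Ka·C₀) = 7.30 × 10^-3 M.
pH = −log[H+] = −log(7.30 × 10^-3) = 2.14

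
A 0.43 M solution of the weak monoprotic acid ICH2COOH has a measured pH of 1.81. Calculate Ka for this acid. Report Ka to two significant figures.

Ka = 5.8 × 10^-4

[H+] = 10^(-1.81) = 1.55 × 10^-2 M
At equilibrium [HA] = 0.43 − 1.55 × 10^-2 = 4.14 × 10^-1 M
Ka = [H+][A-]/[HA] = (1.55 × 10^-2)² / 4.14 × 10^-1 = 5.8 × 10^-4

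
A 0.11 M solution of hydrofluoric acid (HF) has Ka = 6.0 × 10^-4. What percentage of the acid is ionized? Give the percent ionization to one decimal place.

HF ⇌ F- + H+; let x = [H+] at equilibrium.
Solve x² + 0.0006x − 6.6e-05 = 0 → x = 7.83 × 10^-3 M
Fraction ionized = 7.83 × 10^-3 / 0.11 = 0.0712 → 7.1%

7.1%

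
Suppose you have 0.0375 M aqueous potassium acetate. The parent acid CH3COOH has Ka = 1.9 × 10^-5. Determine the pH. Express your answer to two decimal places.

pH = 8.65

CH3COO- is the conjugate base of the weak acid CH3COOH.
Kb = Kw/Ka = 1.0×10^-14 / 1.9 × 10^-5 = 5.26 × 10^-10
From the ICE table, Kb = x²/(0.0375 − x) = 5.26 × 10^-10.
Assume x ≪ 0.0375: x ≈ √(5.26 × 10^-10 × 0.0375) = 4.44 × 10^-6 M
(x/C₀ = 0.012% < 5%, so the approximation holds.)
pOH = −log(4.44 × 10^-6) = 5.35; pH = 14.00 − 5.35 = 8.65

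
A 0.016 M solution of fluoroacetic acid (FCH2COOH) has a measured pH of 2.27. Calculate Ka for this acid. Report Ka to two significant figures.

Ka = 2.7 × 10^-3

[H+] = 10^(-2.27) = 5.37 × 10^-3 M
At equilibrium [HA] = 0.016 − 5.37 × 10^-3 = 1.06 × 10^-2 M
Ka = [H+][A-]/[HA] = (5.37 × 10^-3)² / 1.06 × 10^-2 = 2.7 × 10^-3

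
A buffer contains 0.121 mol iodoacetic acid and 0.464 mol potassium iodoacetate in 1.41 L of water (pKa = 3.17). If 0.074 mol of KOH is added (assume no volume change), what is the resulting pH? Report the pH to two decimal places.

pH = 4.23

After neutralization: n(ICH2COOH) = 0.047 mol, n(ICH2COO-) = 0.538 mol.
pH = pKa + log(n_ICH2COO-/n_ICH2COOH) = 3.17 + log(0.538/0.047) = 3.17 + (+1.059)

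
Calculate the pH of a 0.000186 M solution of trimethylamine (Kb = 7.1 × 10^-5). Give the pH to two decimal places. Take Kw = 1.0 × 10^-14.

pH = 9.93

(CH3)3N + H2O ⇌ (CH3)3NH+ + OH-
Kb = x²/(0.000186 − x) = 7.1 × 10^-5
x is not negligible relative to C₀; solve x² + 7.1e-05·x − 1.32e-08 = 0.
x = [−7.1e-05 + √(7.1e-05² + 5.28e-08)]/2 = 8.48 × 10^-5 M
pOH = 4.07, so pH = 14.00 − pOH = 9.93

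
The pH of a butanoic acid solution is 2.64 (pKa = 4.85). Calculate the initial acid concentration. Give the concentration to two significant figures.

C₀ = 3.7 × 10^-1 M

[H+] = 10^(-2.64) = 2.29 × 10^-3 M = x
Ka = 10^(−4.85) = 1.41 × 10^-5
Ka = x²/(C₀ − x) ⇒ C₀ = x + x²/Ka
C₀ = 2.29 × 10^-3 + (2.29 × 10^-3)²/(1.41 × 10^-5) = 3.74 × 10^-1 M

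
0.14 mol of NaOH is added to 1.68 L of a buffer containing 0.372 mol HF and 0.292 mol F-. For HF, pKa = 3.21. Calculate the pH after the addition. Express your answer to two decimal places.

pH = 3.48

After neutralization: n(HF) = 0.232 mol, n(F-) = 0.432 mol.
pH = pKa + log([A⁻]/[HA]) = 3.21 + log(0.432/0.232) = 3.21 +0.270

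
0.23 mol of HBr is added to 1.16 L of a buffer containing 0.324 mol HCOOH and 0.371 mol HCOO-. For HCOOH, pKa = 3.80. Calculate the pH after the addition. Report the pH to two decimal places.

pH = 3.21

Added H+ converts HCOO- to HCOOH: HCOOH → 0.554 mol, HCOO- → 0.141 mol.
pH = pKa + log([A⁻]/[HA]) = 3.80 + log(0.141/0.554) = 3.80 -0.594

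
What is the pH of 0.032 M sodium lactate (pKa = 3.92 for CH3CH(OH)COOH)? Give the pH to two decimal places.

pH = 8.21

CH3CH(OH)COO- is the conjugate base of the weak acid CH3CH(OH)COOH.
Ka = 10^(−3.92) = 1.20 × 10^-4
Kb = Kw/Ka = 1.0×10^-14 / 1.20 × 10^-4 = 8.33 × 10^-11
Kb = x²/(0.032 − x) = 8.33 × 10^-11
Neglecting x in the denominator: x = √(8.33 × 10^-11 × 0.032) = 1.63 × 10^-6 M
(x/C₀ = 0.0051% < 5%, so the approximation holds.)
pOH = −log(1.63 × 10^-6) = 5.79; pH = 14.00 − 5.79 = 8.21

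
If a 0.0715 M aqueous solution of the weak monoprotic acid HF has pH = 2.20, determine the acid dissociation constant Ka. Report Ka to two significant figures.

[H+] = 10^(-2.20) = 6.31 × 10^-3 M
At equilibrium [HA] = 0.0715 − 6.31 × 10^-3 = 6.52 × 10^-2 M
Ka = [H+][A-]/[HA] = (6.31 × 10^-3)² / 6.52 × 10^-2 = 6.1 × 10^-4

Ka = 6.1 × 10^-4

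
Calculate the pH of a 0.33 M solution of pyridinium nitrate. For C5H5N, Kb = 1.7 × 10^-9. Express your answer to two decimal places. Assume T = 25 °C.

C5H5NH+ is the conjugate acid of the weak base C5H5N.
Ka = Kw/Kb = 1.0×10^-14 / 1.7 × 10^-9 = 5.88 × 10^-6
Ka = x²/(0.33 − x) = 5.88 × 10^-6
Assume x ≪ 0.33: x ≈ √(5.88 × 10^-6 × 0.33) = 1.39 × 10^-3 M
(x/C₀ = 0.42% < 5%, so the approximation holds.)
pH = −log(1.39 × 10^-3) = 2.86

pH = 2.86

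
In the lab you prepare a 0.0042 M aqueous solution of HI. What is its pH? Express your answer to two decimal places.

HI is a strong acid and dissociates completely, so [H+] = 0.0042 M.
pH = -log(0.0042) = 2.38

pH = 2.38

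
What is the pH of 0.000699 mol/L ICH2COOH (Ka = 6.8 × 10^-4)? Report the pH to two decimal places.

pH = 3.37

ICH2COOH ⇌ ICH2COO- + H+
From the ICE table, Ka = x²/(0.000699 − x) = 6.8 × 10^-4.
Here C₀/Ka ≈ 1.03, so the small-x approximation fails. Use the quadratic:
x = [−0.00068 + √(0.00068² + 1.9e-06)]/2 = 4.29 × 10^-4 M
pH = −log(4.29 × 10^-4) = 3.37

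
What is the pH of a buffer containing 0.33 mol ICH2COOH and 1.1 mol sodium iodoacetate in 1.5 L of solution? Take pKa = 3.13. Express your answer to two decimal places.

pH = 3.65

Henderson–Hasselbalch: pH = pKa + log([ICH2COO-]/[ICH2COOH]) = 3.13 + log(1.1/0.33)
pH = 3.13 + (+0.523) = 3.65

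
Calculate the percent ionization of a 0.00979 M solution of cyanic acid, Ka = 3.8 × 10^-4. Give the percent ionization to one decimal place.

17.9%

HOCN ⇌ OCN- + H+; let x = [H+] at equilibrium.
Solve x² + 0.00038x − 3.72e-06 = 0 → x = 1.75 × 10^-3 M
% ionization = x/C₀ × 100% = 1.75 × 10^-3/0.00979 × 100% = 17.9%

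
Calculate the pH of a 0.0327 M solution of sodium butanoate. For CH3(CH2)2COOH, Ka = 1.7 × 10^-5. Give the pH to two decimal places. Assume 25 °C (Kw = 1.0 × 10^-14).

pH = 8.64

CH3(CH2)2COO- is the conjugate base of the weak acid CH3(CH2)2COOH.
Kb = Kw/Ka = 1.0×10^-14 / 1.7 × 10^-5 = 5.88 × 10^-10
Let x = [OH-] at equilibrium. Kb = x²/(0.0327 − x).
Assume x ≪ 0.0327: x ≈ √(5.88 × 10^-10 × 0.0327) = 4.38 × 10^-6 M
Check: 0.013% ionized — well under 5%, approximation valid.
pOH = −log(4.38 × 10^-6) = 5.36; pH = 14.00 − 5.36 = 8.64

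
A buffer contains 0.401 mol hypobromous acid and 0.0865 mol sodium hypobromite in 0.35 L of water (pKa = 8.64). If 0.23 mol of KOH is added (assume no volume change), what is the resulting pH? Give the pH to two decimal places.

pH = 8.91

OH- converts HOBr to OBr-: HOBr → 0.171 mol, OBr- → 0.317 mol.
pH = pKa + log([A⁻]/[HA]) = 8.64 + log(0.317/0.171) = 8.64 +0.268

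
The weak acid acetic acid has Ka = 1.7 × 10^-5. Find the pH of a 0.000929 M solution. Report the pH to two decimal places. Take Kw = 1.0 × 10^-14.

CH3COOH ⇌ CH3COO- + H+
Ka = [H+]²/(0.000929 − [H+]) = 1.7 × 10^-5
Here C₀/Ka ≈ 54.6, so the small-[H+] approximation fails. Use the quadratic:
[H+] = (−Ka + √(Ka² + 4·Ka·C₀))/2 = 1.17 × 10^-4 M
pH = −log[H+] = −log(1.17 × 10^-4) = 3.93

pH = 3.93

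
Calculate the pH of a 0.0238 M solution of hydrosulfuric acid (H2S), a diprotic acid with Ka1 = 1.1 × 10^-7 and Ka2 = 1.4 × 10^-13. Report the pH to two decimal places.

Ka1 ≫ Ka2, so treat the first dissociation as the only significant source of H+.
Ka1 = x²/(0.0238 − x) = 1.1 × 10^-7
x ≈ √(1.1 × 10^-7 × 0.0238) = 5.12 × 10^-5 M
pH = −log(5.12 × 10^-5) = 4.29

pH = 4.29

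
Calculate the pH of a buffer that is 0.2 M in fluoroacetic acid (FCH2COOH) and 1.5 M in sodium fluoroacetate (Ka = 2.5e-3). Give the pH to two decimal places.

pH = 3.48

pKa = −log(2.5 × 10^-3) = 2.602
pH = pKa + log([A⁻]/[HA]) = 2.602 + log(1.5/0.2)
pH = 2.602 + (+0.875) = 3.48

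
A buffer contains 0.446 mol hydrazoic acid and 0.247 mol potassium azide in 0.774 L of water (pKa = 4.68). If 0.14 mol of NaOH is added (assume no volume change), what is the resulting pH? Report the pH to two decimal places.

pH = 4.78

After neutralization: n(HN3) = 0.306 mol, n(N3-) = 0.387 mol.
Henderson–Hasselbalch with mole ratio 0.387/0.306: pH = 4.68 + (+0.102)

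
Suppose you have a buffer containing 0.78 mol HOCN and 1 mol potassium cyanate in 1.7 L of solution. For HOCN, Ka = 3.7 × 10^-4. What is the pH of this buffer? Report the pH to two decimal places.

pH = 3.54

pKa = −log(3.7 × 10^-4) = 3.432
Using pH = pKa + log([base]/[acid]) with [base]/[acid] = 1/0.78:
pH = 3.432 + (+0.108) = 3.54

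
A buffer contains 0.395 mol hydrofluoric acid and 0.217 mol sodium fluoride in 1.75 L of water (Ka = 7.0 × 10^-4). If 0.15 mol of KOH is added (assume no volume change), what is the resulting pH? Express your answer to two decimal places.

After neutralization: n(HF) = 0.245 mol, n(F-) = 0.367 mol.
pKa = −log(7.0 × 10^-4) = 3.155
pH = pKa + log([A⁻]/[HA]) = 3.155 + log(0.367/0.245) = 3.155 +0.175

pH = 3.33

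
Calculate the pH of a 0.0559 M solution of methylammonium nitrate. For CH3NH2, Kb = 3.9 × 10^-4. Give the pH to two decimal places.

pH = 5.92

CH3NH3+ is the conjugate acid of the weak base CH3NH2.
Ka = Kw/Kb = 1.0×10^-14 / 3.9 × 10^-4 = 2.56 × 10^-11
Let x = [H+] at equilibrium. Ka = x²/(0.0559 − x).
Since Ka ≪ C₀, x ≈ √(Ka·C₀) = 1.20 × 10^-6 M.
(x/C₀ = 0.0021% < 5%, so the approximation holds.)
pH = −log[H+] = −log(1.20 × 10^-6) = 5.92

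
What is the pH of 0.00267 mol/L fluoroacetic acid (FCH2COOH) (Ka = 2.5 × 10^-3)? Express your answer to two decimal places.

FCH2COOH ⇌ FCH2COO- + H+
Ka = x²/(0.00267 − x) = 2.5 × 10^-3
x is not negligible relative to C₀; solve x² + 0.0025·x − 6.68e-06 = 0.
x = [−0.0025 + √(0.0025² + 2.67e-05)]/2 = 1.62 × 10^-3 M
pH = −log[H+] = −log(1.62 × 10^-3) = 2.79

pH = 2.79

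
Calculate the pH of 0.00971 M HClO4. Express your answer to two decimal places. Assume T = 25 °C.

pH = 2.01

HClO4 is a strong acid and dissociates completely, so [H+] = 0.00971 M.
pH = -log(0.00971) = 2.01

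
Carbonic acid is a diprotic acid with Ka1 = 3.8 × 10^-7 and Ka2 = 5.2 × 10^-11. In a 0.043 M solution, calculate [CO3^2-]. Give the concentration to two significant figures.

5.2 × 10^-11 M

First ionization gives [H+] ≈ [HCO3-] = 1.28 × 10^-4 M.
Second step: Ka2 = [H+][CO3^2-]/[HCO3-] ≈ [CO3^2-] (since [H+] ≈ [HCO3-]).
So [CO3^2-] ≈ Ka2.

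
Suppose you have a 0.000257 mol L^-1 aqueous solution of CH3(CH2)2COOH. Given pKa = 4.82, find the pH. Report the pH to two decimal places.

CH3(CH2)2COOH ⇌ CH3(CH2)2COO- + H+
Ka = 10^(−4.82) = 1.51 × 10^-5
Ka = [H+]²/(0.000257 − [H+]) = 1.51 × 10^-5
The 5% rule fails; solving [H+]² + Ka·[H+] − Ka·C₀ = 0 exactly:
[H+] = (−Ka + √(Ka² + 4·Ka·C₀))/2 = 5.52 × 10^-5 M
pH = −log[H+] = −log(5.52 × 10^-5) = 4.26

pH = 4.26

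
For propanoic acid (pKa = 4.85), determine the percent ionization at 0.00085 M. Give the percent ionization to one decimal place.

CH3CH2COOH ⇌ CH3CH2COO- + H+; let x = [H+] at equilibrium.
Ka = 10^(−4.85) = 1.41 × 10^-5
Solve x² + 1.41e-05x − 1.2e-08 = 0 → x = 1.03 × 10^-4 M
% ionization = x/C₀ × 100% = 1.03 × 10^-4/0.00085 × 100% = 12.1%

12.1%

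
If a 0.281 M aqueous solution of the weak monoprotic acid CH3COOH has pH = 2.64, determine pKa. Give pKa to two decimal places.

pKa = 4.73

[H+] = 10^(-2.64) = 2.29 × 10^-3 M
At equilibrium [HA] = 0.281 − 2.29 × 10^-3 = 2.79 × 10^-1 M
Ka = [H+][A-]/[HA] = (2.29 × 10^-3)² / 2.79 × 10^-1 = 1.88 × 10^-5
pKa = -log(1.88 × 10^-5) = 4.73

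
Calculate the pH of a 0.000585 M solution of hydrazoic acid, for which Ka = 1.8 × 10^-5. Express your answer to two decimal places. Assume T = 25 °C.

pH = 4.03

HN3 ⇌ N3- + H+
Let x = [H+] at equilibrium. Ka = x²/(0.000585 − x).
x is not negligible relative to C₀; solve x² + 1.8e-05·x − 1.05e-08 = 0.
x = [−1.8e-05 + √(1.8e-05² + 4.21e-08)]/2 = 9.40 × 10^-5 M
pH = −log(9.40 × 10^-5) = 4.03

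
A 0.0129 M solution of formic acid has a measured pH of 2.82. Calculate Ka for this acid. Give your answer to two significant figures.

Ka = 2.0 × 10^-4

[H+] = 10^(-2.82) = 1.51 × 10^-3 M
At equilibrium [HA] = 0.0129 − 1.51 × 10^-3 = 1.14 × 10^-2 M
Ka = [H+][A-]/[HA] = (1.51 × 10^-3)² / 1.14 × 10^-2 = 2.0 × 10^-4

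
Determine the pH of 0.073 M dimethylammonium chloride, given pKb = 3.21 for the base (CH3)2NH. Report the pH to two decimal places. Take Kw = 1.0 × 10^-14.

pH = 5.96

(CH3)2NH2+ is the conjugate acid of the weak base (CH3)2NH.
Kb = 10^(−3.21) = 6.17 × 10^-4
Ka = Kw/Kb = 1.0×10^-14 / 6.17 × 10^-4 = 1.62 × 10^-11
Ka = x²/(0.073 − x) = 1.62 × 10^-11
Neglecting x in the denominator: x = √(1.62 × 10^-11 × 0.073) = 1.09 × 10^-6 M
Check: 0.0015% ionized — well under 5%, approximation valid.
pH = −log[H+] = −log(1.09 × 10^-6) = 5.96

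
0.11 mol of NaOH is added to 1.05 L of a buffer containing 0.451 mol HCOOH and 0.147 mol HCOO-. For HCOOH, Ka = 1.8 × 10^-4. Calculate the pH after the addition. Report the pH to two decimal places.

pH = 3.62

After neutralization: n(HCOOH) = 0.341 mol, n(HCOO-) = 0.257 mol.
pKa = −log(1.8 × 10^-4) = 3.745
pH = pKa + log([A⁻]/[HA]) = 3.745 + log(0.257/0.341) = 3.745 -0.123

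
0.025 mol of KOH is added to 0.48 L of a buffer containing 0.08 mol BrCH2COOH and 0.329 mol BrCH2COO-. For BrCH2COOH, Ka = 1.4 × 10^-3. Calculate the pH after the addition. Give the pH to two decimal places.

After neutralization: n(BrCH2COOH) = 0.055 mol, n(BrCH2COO-) = 0.354 mol.
pKa = −log(1.4 × 10^-3) = 2.854
pH = pKa + log(n_BrCH2COO-/n_BrCH2COOH) = 2.854 + log(0.354/0.055) = 2.854 + (+0.809)

pH = 3.66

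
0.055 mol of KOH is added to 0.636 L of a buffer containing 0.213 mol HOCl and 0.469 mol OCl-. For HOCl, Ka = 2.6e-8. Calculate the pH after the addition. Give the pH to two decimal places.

OH- converts HOCl to OCl-: HOCl → 0.158 mol, OCl- → 0.524 mol.
pKa = −log(2.6 × 10^-8) = 7.585
pH = pKa + log(n_OCl-/n_HOCl) = 7.585 + log(0.524/0.158) = 7.585 + (+0.521)

pH = 8.11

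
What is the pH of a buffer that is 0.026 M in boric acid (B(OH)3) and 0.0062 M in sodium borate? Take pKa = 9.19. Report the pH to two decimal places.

pH = pKa + log([A⁻]/[HA]) = 9.19 + log(0.0062/0.026)
pH = 9.19 + (-0.623) = 8.57

pH = 8.57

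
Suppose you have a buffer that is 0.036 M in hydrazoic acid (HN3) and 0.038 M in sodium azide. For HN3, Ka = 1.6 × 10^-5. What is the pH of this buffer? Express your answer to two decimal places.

pKa = −log(1.6 × 10^-5) = 4.796
Using pH = pKa + log([base]/[acid]) with [base]/[acid] = 0.038/0.036:
pH = 4.796 + (+0.023) = 4.82

pH = 4.82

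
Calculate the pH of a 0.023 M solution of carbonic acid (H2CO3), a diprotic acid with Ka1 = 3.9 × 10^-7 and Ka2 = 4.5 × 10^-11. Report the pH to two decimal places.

pH = 4.02

Ka1 ≫ Ka2, so treat the first dissociation as the only significant source of H+.
Ka1 = x²/(0.023 − x) = 3.9 × 10^-7
x ≈ √(3.9 × 10^-7 × 0.023) = 9.47 × 10^-5 M
pH = −log(9.47 × 10^-5) = 4.02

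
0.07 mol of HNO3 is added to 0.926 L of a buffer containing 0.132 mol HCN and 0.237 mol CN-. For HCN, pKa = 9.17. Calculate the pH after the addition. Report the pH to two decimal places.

pH = 9.09

After neutralization: n(HCN) = 0.202 mol, n(CN-) = 0.167 mol.
Henderson–Hasselbalch with mole ratio 0.167/0.202: pH = 9.17 + (-0.083)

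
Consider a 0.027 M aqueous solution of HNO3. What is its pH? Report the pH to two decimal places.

HNO3 is a strong acid and dissociates completely, so [H+] = 0.027 M.
pH = -log(0.027) = 1.57

pH = 1.57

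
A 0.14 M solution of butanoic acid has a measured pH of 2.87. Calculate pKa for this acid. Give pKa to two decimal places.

pKa = 4.88

[H+] = 10^(-2.87) = 1.35 × 10^-3 M
At equilibrium [HA] = 0.14 − 1.35 × 10^-3 = 1.39 × 10^-1 M
Ka = [H+][A-]/[HA] = (1.35 × 10^-3)² / 1.39 × 10^-1 = 1.31 × 10^-5
pKa = -log(1.31 × 10^-5) = 4.88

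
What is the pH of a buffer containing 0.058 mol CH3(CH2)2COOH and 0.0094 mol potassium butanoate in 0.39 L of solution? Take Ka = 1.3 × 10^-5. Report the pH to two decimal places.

pKa = −log(1.3 × 10^-5) = 4.886
Using pH = pKa + log([base]/[acid]) with [base]/[acid] = 0.0094/0.058:
pH = 4.886 + (-0.790) = 4.10

pH = 4.10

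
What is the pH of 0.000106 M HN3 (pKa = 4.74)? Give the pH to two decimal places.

HN3 ⇌ N3- + H+
Ka = 10^(−4.74) = 1.82 × 10^-5
Let x = [H+] at equilibrium. Ka = x²/(0.000106 − x).
Here C₀/Ka ≈ 5.82, so the small-x approximation fails. Use the quadratic:
x = [−1.82e-05 + √(1.82e-05² + 7.72e-09)]/2 = 3.58 × 10^-5 M
pH = −log(3.58 × 10^-5) = 4.45

pH = 4.45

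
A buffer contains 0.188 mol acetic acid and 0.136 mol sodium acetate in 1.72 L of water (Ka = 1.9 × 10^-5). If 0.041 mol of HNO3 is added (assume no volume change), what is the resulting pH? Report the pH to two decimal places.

Added H+ converts CH3COO- to CH3COOH: CH3COOH → 0.229 mol, CH3COO- → 0.095 mol.
pKa = −log(1.9 × 10^-5) = 4.721
pH = pKa + log([A⁻]/[HA]) = 4.721 + log(0.095/0.229) = 4.721 -0.382

pH = 4.34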